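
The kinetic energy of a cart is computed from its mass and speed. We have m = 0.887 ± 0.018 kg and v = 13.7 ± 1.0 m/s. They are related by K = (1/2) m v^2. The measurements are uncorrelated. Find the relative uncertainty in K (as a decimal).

Relative error in a monomial: (δK/K)² = Σ (nᵢ · δxᵢ/xᵢ)².
  (1·δm/m)² = (1×0.0203)² = 0.000412;  (2·δv/v)² = (2×0.0730)² = 0.0213
δK/K = √(0.0217) = 0.147

0.147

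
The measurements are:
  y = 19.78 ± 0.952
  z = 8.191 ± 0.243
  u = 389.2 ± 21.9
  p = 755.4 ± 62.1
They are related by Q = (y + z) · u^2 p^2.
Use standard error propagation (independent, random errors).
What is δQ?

Let w = y + z = 27.97. δw = √(δy² + δz²) = √(0.906 + 0.0590) = 0.983, so δw/w = 0.0351.
Q is then a monomial in w, u, p:
δQ/Q = √((δw/w)² + (2·δu/u)² + (2·δp/p)²) = √(0.00123 + 0.0127 + 0.0270) = 0.202
Q = 2.418e+12, so δQ = 0.202 × 2.418e+12 = 4.89e+11.

4.89e+11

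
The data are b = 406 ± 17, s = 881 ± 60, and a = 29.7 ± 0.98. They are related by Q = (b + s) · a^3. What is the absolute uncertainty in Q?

3.72e+06

Let u = b + s = 1290. δu = √(δb² + δs²) = √(289 + 3600) = 62.4, so δu/u = 0.0485.
Q is then a monomial in u, a:
δQ/Q = √((δu/u)² + (3·δa/a)²) = √(0.00235 + 0.00980) = 0.110
Q = 3.37e+07, so δQ = 0.110 × 3.37e+07 = 3.72e+06.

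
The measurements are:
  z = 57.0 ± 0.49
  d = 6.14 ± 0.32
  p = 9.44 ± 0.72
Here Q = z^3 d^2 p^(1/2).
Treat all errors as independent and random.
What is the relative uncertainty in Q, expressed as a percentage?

11.4%

Products/powers → add relative errors in quadrature, weighted by exponent:
  (3·δz/z)² = (3×0.00860)² = 0.000665;  (2·δd/d)² = (2×0.0521)² = 0.0109;  (½·δp/p)² = (0.5×0.0763)² = 0.00145
δQ/Q = √(0.0130) = 0.114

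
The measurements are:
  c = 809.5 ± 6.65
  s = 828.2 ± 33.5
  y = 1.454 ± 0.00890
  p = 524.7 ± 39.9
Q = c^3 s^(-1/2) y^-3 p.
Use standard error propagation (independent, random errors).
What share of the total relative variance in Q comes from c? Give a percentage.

8.51%

(δQ/Q)² = (3·δc/c)² + (−½·δs/s)² + (-3·δy/y)² + (1·δp/p)²
  c term: (3×0.00821)² = 0.000607
  s term: (-0.5×0.0404)² = 0.000409
  y term: (-3×0.00612)² = 0.000337
  p term: (1×0.0760)² = 0.00578
Total = 0.00714. Share from c = 0.000607/0.00714 = 0.0851.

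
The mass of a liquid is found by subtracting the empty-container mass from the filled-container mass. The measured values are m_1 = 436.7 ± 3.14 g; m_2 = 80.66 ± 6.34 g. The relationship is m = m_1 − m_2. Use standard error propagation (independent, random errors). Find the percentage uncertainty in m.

For a sum/difference, combine absolute errors in quadrature:
  (δm_1)² = 9.86;  (δm_2)² = 40.2
δm = √(50.1) = 7.07 g
m = 356.0 g, so δm/m = 7.07/356.0 = 0.0199.

1.99%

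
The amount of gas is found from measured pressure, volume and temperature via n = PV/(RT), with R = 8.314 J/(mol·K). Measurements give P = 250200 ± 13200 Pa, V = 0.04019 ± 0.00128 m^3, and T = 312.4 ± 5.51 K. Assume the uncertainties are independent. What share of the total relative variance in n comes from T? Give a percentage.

7.57%

(δn/n)² = (1·δP/P)² + (1·δV/V)² + (-1·δT/T)²
  P term: (1×0.0528)² = 0.00278
  V term: (1×0.0318)² = 0.00101
  T term: (-1×0.0176)² = 0.000311
Total = 0.00411. Share from T = 0.000311/0.00411 = 0.0757.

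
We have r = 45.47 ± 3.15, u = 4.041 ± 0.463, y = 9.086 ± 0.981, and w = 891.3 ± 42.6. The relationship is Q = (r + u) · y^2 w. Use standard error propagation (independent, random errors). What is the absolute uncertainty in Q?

8.39e+05

Let h = r + u = 49.51. δh = √(δr² + δu²) = √(9.92 + 0.214) = 3.18, so δh/h = 0.0643.
Q is then a monomial in h, y, w:
δQ/Q = √((δh/h)² + (2·δy/y)² + (1·δw/w)²) = √(0.00414 + 0.0466 + 0.00228) = 0.230
Q = 3.643e+06, so δQ = 0.230 × 3.643e+06 = 8.39e+05.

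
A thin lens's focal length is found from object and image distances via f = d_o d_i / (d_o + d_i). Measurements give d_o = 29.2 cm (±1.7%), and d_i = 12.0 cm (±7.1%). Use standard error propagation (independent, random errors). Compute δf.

∂f/∂d_o = (d_i/(d_o+d_i))² = 0.0848;  ∂f/∂d_i = (d_o/(d_o+d_i))² = 0.502
δf = √((∂f/∂d_o · δd_o)² + (∂f/∂d_i · δd_i)²) = √(0.00177 + 0.183) = 0.430 cm

0.430 cm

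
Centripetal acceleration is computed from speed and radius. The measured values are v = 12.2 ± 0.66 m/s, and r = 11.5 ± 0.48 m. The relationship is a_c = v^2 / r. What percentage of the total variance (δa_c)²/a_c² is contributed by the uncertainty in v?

(δa_c/a_c)² = (2·δv/v)² + (-1·δr/r)²
  v term: (2×0.0541)² = 0.0117
  r term: (-1×0.0417)² = 0.00174
Total = 0.0134. Share from v = 0.0117/0.0134 = 0.870.

87.0%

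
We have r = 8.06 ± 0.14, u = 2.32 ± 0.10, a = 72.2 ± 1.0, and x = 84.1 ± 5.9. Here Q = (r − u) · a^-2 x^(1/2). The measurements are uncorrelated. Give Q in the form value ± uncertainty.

Let w = r − u = 5.74. δw = √(δr² + δu²) = √(0.0196 + 0.0100) = 0.172, so δw/w = 0.0300.
Q is then a monomial in w, a, x:
δQ/Q = √((δw/w)² + (-2·δa/a)² + (½·δx/x)²) = √(0.000898 + 0.000767 + 0.00123) = 0.0538
Q = 0.0101, so δQ = 0.0538 × 0.0101 = 0.000543.

0.0101 ± 0.000543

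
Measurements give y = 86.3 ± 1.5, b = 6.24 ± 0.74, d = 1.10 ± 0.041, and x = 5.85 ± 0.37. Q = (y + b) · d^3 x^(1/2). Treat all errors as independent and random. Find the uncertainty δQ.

Let u = y + b = 92.5. δu = √(δy² + δb²) = √(2.25 + 0.548) = 1.67, so δu/u = 0.0181.
Q is then a monomial in u, d, x:
δQ/Q = √((δu/u)² + (3·δd/d)² + (½·δx/x)²) = √(0.000327 + 0.0125 + 0.00100) = 0.118
Q = 298, so δQ = 0.118 × 298 = 35.0.

35.0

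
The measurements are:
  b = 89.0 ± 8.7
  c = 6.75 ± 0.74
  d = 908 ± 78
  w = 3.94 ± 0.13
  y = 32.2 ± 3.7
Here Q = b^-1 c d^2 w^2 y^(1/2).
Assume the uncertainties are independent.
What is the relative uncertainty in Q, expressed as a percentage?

24.2%

Since Q is a product/quotient, work with relative uncertainties:
  (-1·δb/b)² = (-1×0.0978)² = 0.00956;  (1·δc/c)² = (1×0.110)² = 0.0120;  (2·δd/d)² = (2×0.0859)² = 0.0295;  (2·δw/w)² = (2×0.0330)² = 0.00435;  (½·δy/y)² = (0.5×0.115)² = 0.00330
δQ/Q = √(0.0587) = 0.242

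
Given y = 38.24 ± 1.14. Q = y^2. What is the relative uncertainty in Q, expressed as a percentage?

5.96%

Q ∝ y^2, so δQ/Q = |2| · δy/y = 2 × 0.0298 = 0.0596.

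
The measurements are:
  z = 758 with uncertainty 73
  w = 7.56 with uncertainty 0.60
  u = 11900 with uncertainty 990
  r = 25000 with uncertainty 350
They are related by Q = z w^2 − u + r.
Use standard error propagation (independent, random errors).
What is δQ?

Let p = z·w^2 = 43300. δp/p = √((1·δz/z)² + (2·δw/w)²) = √(0.00927 + 0.0252) = 0.186, so δp = 8040.
Q = p − u + r: δQ = √(δp² + δu² + δr²) = √(6.47e+07 + 9.8e+05 + 1.22e+05) = 8110

8110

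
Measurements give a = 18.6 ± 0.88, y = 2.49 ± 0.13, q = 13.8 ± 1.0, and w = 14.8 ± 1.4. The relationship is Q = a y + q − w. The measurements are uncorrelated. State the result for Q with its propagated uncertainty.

Let p = a·y = 46.3. δp/p = √((1·δa/a)² + (1·δy/y)²) = √(0.00224 + 0.00273) = 0.0705, so δp = 3.26.
Q = p + q − w: δQ = √(δp² + δq² + δw²) = √(10.6 + 1.00 + 1.96) = 3.69
Q = 45.3.

45.3 ± 3.69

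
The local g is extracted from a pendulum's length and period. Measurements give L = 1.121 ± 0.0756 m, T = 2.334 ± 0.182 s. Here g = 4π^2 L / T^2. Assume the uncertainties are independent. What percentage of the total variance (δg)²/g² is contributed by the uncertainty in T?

(δg/g)² = (1·δL/L)² + (-2·δT/T)²
  L term: (1×0.0674)² = 0.00455
  T term: (-2×0.0780)² = 0.0243
Total = 0.0289. Share from T = 0.0243/0.0289 = 0.842.

84.2%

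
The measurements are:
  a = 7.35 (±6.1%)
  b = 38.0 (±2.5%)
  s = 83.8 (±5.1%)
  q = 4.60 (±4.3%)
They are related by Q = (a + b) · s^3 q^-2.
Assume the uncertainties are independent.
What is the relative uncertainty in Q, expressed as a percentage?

17.7%

Let u = a + b = 45.4. δu = √(δa² + δb²) = √(0.201 + 0.903) = 1.05, so δu/u = 0.0232.
Q is then a monomial in u, s, q:
δQ/Q = √((δu/u)² + (3·δs/s)² + (-2·δq/q)²) = √(0.000537 + 0.0234 + 0.00740) = 0.177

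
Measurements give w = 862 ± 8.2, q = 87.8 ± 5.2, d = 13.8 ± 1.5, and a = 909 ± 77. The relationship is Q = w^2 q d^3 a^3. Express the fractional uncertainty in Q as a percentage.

Q is a product of powers, so relative uncertainties combine in quadrature:
  (2·δw/w)² = (2×0.00951)² = 0.000362;  (1·δq/q)² = (1×0.0592)² = 0.00351;  (3·δd/d)² = (3×0.109)² = 0.106;  (3·δa/a)² = (3×0.0847)² = 0.0646
δQ/Q = √(0.175) = 0.418

41.8%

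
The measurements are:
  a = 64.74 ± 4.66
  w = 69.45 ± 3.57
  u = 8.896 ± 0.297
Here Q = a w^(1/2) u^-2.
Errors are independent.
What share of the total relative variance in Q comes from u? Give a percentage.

43.3%

(δQ/Q)² = (1·δa/a)² + (½·δw/w)² + (-2·δu/u)²
  a term: (1×0.0720)² = 0.00518
  w term: (0.5×0.0514)² = 0.000661
  u term: (-2×0.0334)² = 0.00446
Total = 0.0103. Share from u = 0.00446/0.0103 = 0.433.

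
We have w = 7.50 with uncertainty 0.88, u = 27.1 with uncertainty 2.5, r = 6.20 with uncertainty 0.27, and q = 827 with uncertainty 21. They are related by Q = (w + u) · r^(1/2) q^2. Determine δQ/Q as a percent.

Let h = w + u = 34.6. δh = √(δw² + δu²) = √(0.774 + 6.25) = 2.65, so δh/h = 0.0766.
Q is then a monomial in h, r, q:
δQ/Q = √((δh/h)² + (½·δr/r)² + (2·δq/q)²) = √(0.00587 + 0.000474 + 0.00258) = 0.0945

9.45%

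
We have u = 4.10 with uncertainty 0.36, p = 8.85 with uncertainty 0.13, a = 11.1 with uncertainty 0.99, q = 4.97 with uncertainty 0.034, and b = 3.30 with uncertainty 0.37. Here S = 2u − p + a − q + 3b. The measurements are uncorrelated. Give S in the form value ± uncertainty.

Absolute uncertainties add in quadrature for a linear combination:
  (2·δu)² = 0.518;  (δp)² = 0.0169;  (δa)² = 0.980;  (δq)² = 0.00116;  (3·δb)² = 1.23
δS = √(2.75) = 1.66
S = 15.4.

15.4 ± 1.66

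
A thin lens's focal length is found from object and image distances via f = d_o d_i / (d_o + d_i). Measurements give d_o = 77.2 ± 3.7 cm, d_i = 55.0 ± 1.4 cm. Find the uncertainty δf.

0.799 cm

∂f/∂d_o = (d_i/(d_o+d_i))² = 0.173;  ∂f/∂d_i = (d_o/(d_o+d_i))² = 0.341
δf = √((∂f/∂d_o · δd_o)² + (∂f/∂d_i · δd_i)²) = √(0.410 + 0.228) = 0.799 cm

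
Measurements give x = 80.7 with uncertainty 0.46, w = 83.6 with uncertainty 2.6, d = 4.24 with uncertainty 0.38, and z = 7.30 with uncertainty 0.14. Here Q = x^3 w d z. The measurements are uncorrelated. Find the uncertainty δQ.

1.34e+08

Each factor contributes (exponent × relative error)² to (δQ/Q)²:
  (3·δx/x)² = (3×0.00570)² = 0.000292;  (1·δw/w)² = (1×0.0311)² = 0.000967;  (1·δd/d)² = (1×0.0896)² = 0.00803;  (1·δz/z)² = (1×0.0192)² = 0.000368
δQ/Q = √(0.00966) = 0.0983
Q = 1.36e+09, so δQ = 0.0983 × 1.36e+09 = 1.34e+08.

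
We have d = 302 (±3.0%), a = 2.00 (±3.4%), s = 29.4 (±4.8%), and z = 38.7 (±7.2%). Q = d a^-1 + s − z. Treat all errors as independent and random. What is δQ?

7.53

Let p = d·a^-1 = 151. δp/p = √((1·δd/d)² + (-1·δa/a)²) = √(0.000900 + 0.00116) = 0.0453, so δp = 6.85.
Q = p + s − z: δQ = √(δp² + δs² + δz²) = √(46.9 + 1.99 + 7.76) = 7.53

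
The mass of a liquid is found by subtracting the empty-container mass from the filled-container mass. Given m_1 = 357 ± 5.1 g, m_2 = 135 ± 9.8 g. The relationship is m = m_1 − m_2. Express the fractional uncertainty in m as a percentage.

4.98%

Absolute uncertainties add in quadrature for a linear combination:
  (δm_1)² = 26.0;  (δm_2)² = 96.0
δm = √(122) = 11.0 g
m = 222 g, so δm/m = 11.0/222 = 0.0498.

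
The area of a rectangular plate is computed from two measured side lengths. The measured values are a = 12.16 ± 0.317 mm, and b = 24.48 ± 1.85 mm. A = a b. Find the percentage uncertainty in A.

For a monomial A ∝ a, b, fractional errors add in quadrature:
  (1·δa/a)² = (1×0.0261)² = 0.000680;  (1·δb/b)² = (1×0.0756)² = 0.00571
δA/A = √(0.00639) = 0.0799

7.99%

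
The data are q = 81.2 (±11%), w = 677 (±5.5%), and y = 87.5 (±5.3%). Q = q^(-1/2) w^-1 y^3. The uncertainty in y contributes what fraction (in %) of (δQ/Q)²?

80.7%

(δQ/Q)² = (−½·δq/q)² + (-1·δw/w)² + (3·δy/y)²
  q term: (-0.5×0.110)² = 0.00302
  w term: (-1×0.0550)² = 0.00302
  y term: (3×0.0530)² = 0.0253
Total = 0.0313. Share from y = 0.0253/0.0313 = 0.807.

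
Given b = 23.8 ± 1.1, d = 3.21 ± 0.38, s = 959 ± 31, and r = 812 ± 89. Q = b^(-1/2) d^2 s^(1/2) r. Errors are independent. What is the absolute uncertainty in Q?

Since Q is a product/quotient, work with relative uncertainties:
  (−½·δb/b)² = (-0.5×0.0462)² = 0.000534;  (2·δd/d)² = (2×0.118)² = 0.0561;  (½·δs/s)² = (0.5×0.0323)² = 0.000261;  (1·δr/r)² = (1×0.110)² = 0.0120
δQ/Q = √(0.0689) = 0.262
Q = 53100, so δQ = 0.262 × 53100 = 13900.

13900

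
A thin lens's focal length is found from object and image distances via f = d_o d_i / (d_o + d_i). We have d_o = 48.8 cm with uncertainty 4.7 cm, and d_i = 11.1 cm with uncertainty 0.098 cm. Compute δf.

∂f/∂d_o = (d_i/(d_o+d_i))² = 0.0343;  ∂f/∂d_i = (d_o/(d_o+d_i))² = 0.664
δf = √((∂f/∂d_o · δd_o)² + (∂f/∂d_i · δd_i)²) = √(0.0260 + 0.00423) = 0.174 cm

0.174 cm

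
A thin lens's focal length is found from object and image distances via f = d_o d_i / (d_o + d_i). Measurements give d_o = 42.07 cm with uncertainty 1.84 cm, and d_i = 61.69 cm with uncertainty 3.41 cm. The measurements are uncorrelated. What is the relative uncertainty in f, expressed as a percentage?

∂f/∂d_o = (d_i/(d_o+d_i))² = 0.353;  ∂f/∂d_i = (d_o/(d_o+d_i))² = 0.164
δf = √((∂f/∂d_o · δd_o)² + (∂f/∂d_i · δd_i)²) = √(0.423 + 0.314) = 0.859 cm
f = 25.01 cm, so δf/f = 0.859/25.01 = 0.0343.

3.43%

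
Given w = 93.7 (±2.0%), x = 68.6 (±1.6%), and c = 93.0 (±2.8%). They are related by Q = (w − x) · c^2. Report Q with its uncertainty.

Let u = w − x = 25.1. δu = √(δw² + δx²) = √(3.51 + 1.20) = 2.17, so δu/u = 0.0865.
Q is then a monomial in u, c:
δQ/Q = √((δu/u)² + (2·δc/c)²) = √(0.00749 + 0.00314) = 0.103
Q = 2.17e+05, so δQ = 0.103 × 2.17e+05 = 22400.

(2.17 ± 0.224) × 10^5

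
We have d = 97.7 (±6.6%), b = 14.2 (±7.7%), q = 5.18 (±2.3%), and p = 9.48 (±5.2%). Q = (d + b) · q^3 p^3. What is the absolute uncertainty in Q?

2.39e+06

Let u = d + b = 112. δu = √(δd² + δb²) = √(41.6 + 1.20) = 6.54, so δu/u = 0.0584.
Q is then a monomial in u, q, p:
δQ/Q = √((δu/u)² + (3·δq/q)² + (3·δp/p)²) = √(0.00342 + 0.00476 + 0.0243) = 0.180
Q = 1.33e+07, so δQ = 0.180 × 1.33e+07 = 2.39e+06.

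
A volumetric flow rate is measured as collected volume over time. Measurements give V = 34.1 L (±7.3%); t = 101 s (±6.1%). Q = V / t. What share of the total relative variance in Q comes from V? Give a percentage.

58.9%

(δQ/Q)² = (1·δV/V)² + (-1·δt/t)²
  V term: (1×0.0730)² = 0.00533
  t term: (-1×0.0610)² = 0.00372
Total = 0.00905. Share from V = 0.00533/0.00905 = 0.589.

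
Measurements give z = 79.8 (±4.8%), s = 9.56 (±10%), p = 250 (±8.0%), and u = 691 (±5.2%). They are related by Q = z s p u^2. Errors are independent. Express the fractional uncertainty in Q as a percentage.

Each factor contributes (exponent × relative error)² to (δQ/Q)²:
  (1·δz/z)² = (1×0.0480)² = 0.00230;  (1·δs/s)² = (1×0.100)² = 0.0100;  (1·δp/p)² = (1×0.0800)² = 0.00640;  (2·δu/u)² = (2×0.0520)² = 0.0108
δQ/Q = √(0.0295) = 0.172

17.2%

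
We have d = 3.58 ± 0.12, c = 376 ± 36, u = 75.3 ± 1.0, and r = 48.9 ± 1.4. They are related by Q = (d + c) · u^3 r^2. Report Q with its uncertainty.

Let w = d + c = 380. δw = √(δd² + δc²) = √(0.0144 + 1300) = 36.0, so δw/w = 0.0948.
Q is then a monomial in w, u, r:
δQ/Q = √((δw/w)² + (3·δu/u)² + (2·δr/r)²) = √(0.00900 + 0.00159 + 0.00328) = 0.118
Q = 3.88e+11, so δQ = 0.118 × 3.88e+11 = 4.56e+10.

(3.88 ± 0.456) × 10^11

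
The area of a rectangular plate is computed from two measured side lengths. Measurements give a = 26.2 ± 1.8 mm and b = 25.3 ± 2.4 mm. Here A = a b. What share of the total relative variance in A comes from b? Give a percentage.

(δA/A)² = (1·δa/a)² + (1·δb/b)²
  a term: (1×0.0687)² = 0.00472
  b term: (1×0.0949)² = 0.00900
Total = 0.0137. Share from b = 0.00900/0.0137 = 0.656.

65.6%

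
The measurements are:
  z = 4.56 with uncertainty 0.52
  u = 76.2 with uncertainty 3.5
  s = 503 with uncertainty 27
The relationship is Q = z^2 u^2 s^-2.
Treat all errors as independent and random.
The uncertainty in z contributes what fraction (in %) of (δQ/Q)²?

72.3%

(δQ/Q)² = (2·δz/z)² + (2·δu/u)² + (-2·δs/s)²
  z term: (2×0.114)² = 0.0520
  u term: (2×0.0459)² = 0.00844
  s term: (-2×0.0537)² = 0.0115
Total = 0.0720. Share from z = 0.0520/0.0720 = 0.723.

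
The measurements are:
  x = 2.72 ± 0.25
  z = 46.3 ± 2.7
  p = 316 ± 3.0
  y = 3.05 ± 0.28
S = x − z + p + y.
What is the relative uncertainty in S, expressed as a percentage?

1.47%

Each term contributes (cᵢ δxᵢ)² to (δS)²:
  (δx)² = 0.0625;  (δz)² = 7.29;  (δp)² = 9.00;  (δy)² = 0.0784
δS = √(16.4) = 4.05
S = 275, so δS/S = 4.05/275 = 0.0147.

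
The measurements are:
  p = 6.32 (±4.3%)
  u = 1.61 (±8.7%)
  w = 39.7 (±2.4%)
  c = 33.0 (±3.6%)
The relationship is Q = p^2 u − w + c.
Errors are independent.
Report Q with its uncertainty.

Let h = p^2·u = 64.3. δh/h = √((2·δp/p)² + (1·δu/u)²) = √(0.00740 + 0.00757) = 0.122, so δh = 7.87.
Q = h − w + c: δQ = √(δh² + δw² + δc²) = √(61.9 + 0.908 + 1.41) = 8.01
Q = 57.6.

57.6 ± 8.01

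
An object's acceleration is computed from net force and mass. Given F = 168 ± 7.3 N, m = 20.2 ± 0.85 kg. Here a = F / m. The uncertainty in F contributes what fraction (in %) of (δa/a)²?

51.6%

(δa/a)² = (1·δF/F)² + (-1·δm/m)²
  F term: (1×0.0435)² = 0.00189
  m term: (-1×0.0421)² = 0.00177
Total = 0.00366. Share from F = 0.00189/0.00366 = 0.516.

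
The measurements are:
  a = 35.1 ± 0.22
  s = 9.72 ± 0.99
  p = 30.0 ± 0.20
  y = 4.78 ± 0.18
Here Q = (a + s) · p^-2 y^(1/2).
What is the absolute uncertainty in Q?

Let u = a + s = 44.8. δu = √(δa² + δs²) = √(0.0484 + 0.980) = 1.01, so δu/u = 0.0226.
Q is then a monomial in u, p, y:
δQ/Q = √((δu/u)² + (-2·δp/p)² + (½·δy/y)²) = √(0.000512 + 0.000178 + 0.000355) = 0.0323
Q = 0.109, so δQ = 0.0323 × 0.109 = 0.00352.

0.00352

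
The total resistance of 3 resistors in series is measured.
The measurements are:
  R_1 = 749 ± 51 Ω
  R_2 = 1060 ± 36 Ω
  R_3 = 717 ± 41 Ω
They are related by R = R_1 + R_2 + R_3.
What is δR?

74.7 Ω

For a sum/difference, combine absolute errors in quadrature:
  (δR_1)² = 2600;  (δR_2)² = 1300;  (δR_3)² = 1680
δR = √(5580) = 74.7 Ω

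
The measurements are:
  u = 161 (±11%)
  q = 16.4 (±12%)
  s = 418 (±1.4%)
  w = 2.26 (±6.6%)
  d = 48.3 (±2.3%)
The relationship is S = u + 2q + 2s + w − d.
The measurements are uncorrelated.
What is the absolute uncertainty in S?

Each term contributes (cᵢ δxᵢ)² to (δS)²:
  (δu)² = 314;  (2·δq)² = 15.5;  (2·δs)² = 137;  (δw)² = 0.0222;  (δd)² = 1.23
δS = √(467) = 21.6

21.6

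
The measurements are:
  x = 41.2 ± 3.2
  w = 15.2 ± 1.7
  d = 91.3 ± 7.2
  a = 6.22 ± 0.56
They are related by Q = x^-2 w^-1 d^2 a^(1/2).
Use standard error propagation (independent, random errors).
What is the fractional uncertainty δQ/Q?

0.252

Relative error in a monomial: (δQ/Q)² = Σ (nᵢ · δxᵢ/xᵢ)².
  (-2·δx/x)² = (-2×0.0777)² = 0.0241;  (-1·δw/w)² = (-1×0.112)² = 0.0125;  (2·δd/d)² = (2×0.0789)² = 0.0249;  (½·δa/a)² = (0.5×0.0900)² = 0.00203
δQ/Q = √(0.0635) = 0.252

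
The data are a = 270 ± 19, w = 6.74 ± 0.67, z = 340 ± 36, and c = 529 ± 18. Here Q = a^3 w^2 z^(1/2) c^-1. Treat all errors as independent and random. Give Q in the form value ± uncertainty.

(3.12 ± 0.925) × 10^7

For a monomial Q ∝ a^3, w^2, z^(1/2), c^-1, fractional errors add in quadrature:
  (3·δa/a)² = (3×0.0704)² = 0.0446;  (2·δw/w)² = (2×0.0994)² = 0.0395;  (½·δz/z)² = (0.5×0.106)² = 0.00280;  (-1·δc/c)² = (-1×0.0340)² = 0.00116
δQ/Q = √(0.0881) = 0.297
Q = 3.12e+07, so δQ = 0.297 × 3.12e+07 = 9.25e+06.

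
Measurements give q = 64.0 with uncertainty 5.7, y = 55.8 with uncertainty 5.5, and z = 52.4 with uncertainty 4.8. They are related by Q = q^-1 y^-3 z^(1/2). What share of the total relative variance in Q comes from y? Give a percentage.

(δQ/Q)² = (-1·δq/q)² + (-3·δy/y)² + (½·δz/z)²
  q term: (-1×0.0891)² = 0.00793
  y term: (-3×0.0986)² = 0.0874
  z term: (0.5×0.0916)² = 0.00210
Total = 0.0975. Share from y = 0.0874/0.0975 = 0.897.

89.7%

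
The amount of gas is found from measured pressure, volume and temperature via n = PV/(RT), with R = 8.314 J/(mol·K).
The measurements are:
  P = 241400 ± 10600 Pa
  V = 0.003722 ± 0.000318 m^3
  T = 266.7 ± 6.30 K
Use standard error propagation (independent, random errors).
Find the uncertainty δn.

0.0401 mol

n is a product of powers, so relative uncertainties combine in quadrature:
  (1·δP/P)² = (1×0.0439)² = 0.00193;  (1·δV/V)² = (1×0.0854)² = 0.00730;  (-1·δT/T)² = (-1×0.0236)² = 0.000558
δn/n = √(0.00979) = 0.0989
n = 0.4052 mol, so δn = 0.0989 × 0.4052 = 0.0401 mol.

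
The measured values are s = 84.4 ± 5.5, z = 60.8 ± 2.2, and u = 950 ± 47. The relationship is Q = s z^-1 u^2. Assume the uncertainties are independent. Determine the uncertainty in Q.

1.55e+05

For a monomial Q ∝ s, z^-1, u^2, fractional errors add in quadrature:
  (1·δs/s)² = (1×0.0652)² = 0.00425;  (-1·δz/z)² = (-1×0.0362)² = 0.00131;  (2·δu/u)² = (2×0.0495)² = 0.00979
δQ/Q = √(0.0153) = 0.124
Q = 1.25e+06, so δQ = 0.124 × 1.25e+06 = 1.55e+05.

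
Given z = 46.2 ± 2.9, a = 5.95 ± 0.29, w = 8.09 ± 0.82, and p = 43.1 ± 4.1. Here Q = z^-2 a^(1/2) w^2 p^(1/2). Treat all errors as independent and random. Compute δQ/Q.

For a monomial Q ∝ z^-2, a^(1/2), w^2, p^(1/2), fractional errors add in quadrature:
  (-2·δz/z)² = (-2×0.0628)² = 0.0158;  (½·δa/a)² = (0.5×0.0487)² = 0.000594;  (2·δw/w)² = (2×0.101)² = 0.0411;  (½·δp/p)² = (0.5×0.0951)² = 0.00226
δQ/Q = √(0.0597) = 0.244

0.244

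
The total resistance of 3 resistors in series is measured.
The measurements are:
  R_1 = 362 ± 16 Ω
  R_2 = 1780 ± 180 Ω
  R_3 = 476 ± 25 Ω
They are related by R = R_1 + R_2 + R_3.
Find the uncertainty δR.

182 Ω

Each term contributes (cᵢ δxᵢ)² to (δR)²:
  (δR_1)² = 256;  (δR_2)² = 32400;  (δR_3)² = 625
δR = √(33300) = 182 Ω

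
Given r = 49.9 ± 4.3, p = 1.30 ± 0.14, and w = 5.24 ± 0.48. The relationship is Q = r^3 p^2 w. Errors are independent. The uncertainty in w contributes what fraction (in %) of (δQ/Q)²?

(δQ/Q)² = (3·δr/r)² + (2·δp/p)² + (1·δw/w)²
  r term: (3×0.0862)² = 0.0668
  p term: (2×0.108)² = 0.0464
  w term: (1×0.0916)² = 0.00839
Total = 0.122. Share from w = 0.00839/0.122 = 0.0690.

6.90%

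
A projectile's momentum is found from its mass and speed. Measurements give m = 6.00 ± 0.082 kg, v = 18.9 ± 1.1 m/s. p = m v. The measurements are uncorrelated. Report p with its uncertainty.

For a monomial p ∝ m, v, fractional errors add in quadrature:
  (1·δm/m)² = (1×0.0137)² = 0.000187;  (1·δv/v)² = (1×0.0582)² = 0.00339
δp/p = √(0.00357) = 0.0598
p = 113 kg·m/s, so δp = 0.0598 × 113 = 6.78 kg·m/s.

113 ± 6.78 kg·m/s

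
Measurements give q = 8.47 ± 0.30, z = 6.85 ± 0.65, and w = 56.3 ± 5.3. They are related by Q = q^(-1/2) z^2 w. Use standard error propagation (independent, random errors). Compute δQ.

193

Q is a product of powers, so relative uncertainties combine in quadrature:
  (−½·δq/q)² = (-0.5×0.0354)² = 0.000314;  (2·δz/z)² = (2×0.0949)² = 0.0360;  (1·δw/w)² = (1×0.0941)² = 0.00886
δQ/Q = √(0.0452) = 0.213
Q = 908, so δQ = 0.213 × 908 = 193.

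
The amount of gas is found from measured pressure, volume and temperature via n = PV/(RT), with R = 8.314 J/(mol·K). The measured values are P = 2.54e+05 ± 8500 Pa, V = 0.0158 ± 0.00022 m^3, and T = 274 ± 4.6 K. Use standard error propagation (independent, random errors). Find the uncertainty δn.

Each factor contributes (exponent × relative error)² to (δn/n)²:
  (1·δP/P)² = (1×0.0335)² = 0.00112;  (1·δV/V)² = (1×0.0139)² = 0.000194;  (-1·δT/T)² = (-1×0.0168)² = 0.000282
δn/n = √(0.00160) = 0.0399
n = 1.76 mol, so δn = 0.0399 × 1.76 = 0.0704 mol.

0.0704 mol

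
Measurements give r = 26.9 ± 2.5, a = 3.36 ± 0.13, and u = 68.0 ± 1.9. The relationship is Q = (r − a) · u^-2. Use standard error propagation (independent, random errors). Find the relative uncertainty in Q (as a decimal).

Let w = r − a = 23.5. δw = √(δr² + δa²) = √(6.25 + 0.0169) = 2.50, so δw/w = 0.106.
Q is then a monomial in w, u:
δQ/Q = √((δw/w)² + (-2·δu/u)²) = √(0.0113 + 0.00312) = 0.120

0.120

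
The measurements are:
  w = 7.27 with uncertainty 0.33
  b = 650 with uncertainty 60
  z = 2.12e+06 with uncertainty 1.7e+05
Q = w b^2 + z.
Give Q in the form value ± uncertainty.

(5.19 ± 0.608) × 10^6

Let p = w·b^2 = 3.07e+06. δp/p = √((1·δw/w)² + (2·δb/b)²) = √(0.00206 + 0.0341) = 0.190, so δp = 5.84e+05.
Q = p + z: δQ = √(δp² + δz²) = √(3.41e+11 + 2.89e+10) = 6.08e+05
Q = 5.19e+06.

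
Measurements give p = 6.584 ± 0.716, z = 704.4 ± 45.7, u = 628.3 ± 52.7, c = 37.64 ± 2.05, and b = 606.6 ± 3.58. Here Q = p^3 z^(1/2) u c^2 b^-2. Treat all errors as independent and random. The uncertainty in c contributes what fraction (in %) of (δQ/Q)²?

(δQ/Q)² = (3·δp/p)² + (½·δz/z)² + (1·δu/u)² + (2·δc/c)² + (-2·δb/b)²
  p term: (3×0.109)² = 0.106
  z term: (0.5×0.0649)² = 0.00105
  u term: (1×0.0839)² = 0.00704
  c term: (2×0.0545)² = 0.0119
  b term: (-2×0.00590)² = 0.000139
Total = 0.127. Share from c = 0.0119/0.127 = 0.0938.

9.38%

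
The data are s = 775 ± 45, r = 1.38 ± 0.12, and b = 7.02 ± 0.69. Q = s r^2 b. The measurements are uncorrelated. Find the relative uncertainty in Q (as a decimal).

0.208

Since Q is a product/quotient, work with relative uncertainties:
  (1·δs/s)² = (1×0.0581)² = 0.00337;  (2·δr/r)² = (2×0.0870)² = 0.0302;  (1·δb/b)² = (1×0.0983)² = 0.00966
δQ/Q = √(0.0433) = 0.208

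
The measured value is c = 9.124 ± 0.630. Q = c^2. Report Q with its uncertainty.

83.25 ± 11.5

Q ∝ c^2, so δQ/Q = |2| · δc/c = 2 × 0.0690 = 0.138.
Q = 83.25, so δQ = 0.138 × 83.25 = 11.5.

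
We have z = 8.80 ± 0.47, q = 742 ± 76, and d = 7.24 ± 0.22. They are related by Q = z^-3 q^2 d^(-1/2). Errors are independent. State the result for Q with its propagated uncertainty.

Q is a product of powers, so relative uncertainties combine in quadrature:
  (-3·δz/z)² = (-3×0.0534)² = 0.0257;  (2·δq/q)² = (2×0.102)² = 0.0420;  (−½·δd/d)² = (-0.5×0.0304)² = 0.000231
δQ/Q = √(0.0679) = 0.261
Q = 300, so δQ = 0.261 × 300 = 78.2.

300 ± 78.2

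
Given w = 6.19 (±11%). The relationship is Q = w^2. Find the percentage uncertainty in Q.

Q is a product of powers, so relative uncertainties combine in quadrature:
  (2·δw/w)² = (2×0.110)² = 0.0484
δQ/Q = √(0.0484) = 0.220

22.0%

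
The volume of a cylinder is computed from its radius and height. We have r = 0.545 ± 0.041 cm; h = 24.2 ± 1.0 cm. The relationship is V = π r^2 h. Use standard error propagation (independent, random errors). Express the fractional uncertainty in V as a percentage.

V is a product of powers, so relative uncertainties combine in quadrature:
  (2·δr/r)² = (2×0.0752)² = 0.0226;  (1·δh/h)² = (1×0.0413)² = 0.00171
δV/V = √(0.0243) = 0.156

15.6%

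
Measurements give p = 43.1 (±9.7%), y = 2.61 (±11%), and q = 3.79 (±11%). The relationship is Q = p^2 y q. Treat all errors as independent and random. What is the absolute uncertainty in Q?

4570

Products/powers → add relative errors in quadrature, weighted by exponent:
  (2·δp/p)² = (2×0.0970)² = 0.0376;  (1·δy/y)² = (1×0.110)² = 0.0121;  (1·δq/q)² = (1×0.110)² = 0.0121
δQ/Q = √(0.0618) = 0.249
Q = 18400, so δQ = 0.249 × 18400 = 4570.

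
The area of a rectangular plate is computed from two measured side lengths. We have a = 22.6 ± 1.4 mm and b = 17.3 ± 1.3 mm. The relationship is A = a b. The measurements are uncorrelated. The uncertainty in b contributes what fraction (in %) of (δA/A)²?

59.5%

(δA/A)² = (1·δa/a)² + (1·δb/b)²
  a term: (1×0.0619)² = 0.00384
  b term: (1×0.0751)² = 0.00565
Total = 0.00948. Share from b = 0.00565/0.00948 = 0.595.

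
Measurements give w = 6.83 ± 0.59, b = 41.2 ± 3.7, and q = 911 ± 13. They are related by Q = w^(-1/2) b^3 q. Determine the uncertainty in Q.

6.66e+06

Each factor contributes (exponent × relative error)² to (δQ/Q)²:
  (−½·δw/w)² = (-0.5×0.0864)² = 0.00187;  (3·δb/b)² = (3×0.0898)² = 0.0726;  (1·δq/q)² = (1×0.0143)² = 0.000204
δQ/Q = √(0.0747) = 0.273
Q = 2.44e+07, so δQ = 0.273 × 2.44e+07 = 6.66e+06.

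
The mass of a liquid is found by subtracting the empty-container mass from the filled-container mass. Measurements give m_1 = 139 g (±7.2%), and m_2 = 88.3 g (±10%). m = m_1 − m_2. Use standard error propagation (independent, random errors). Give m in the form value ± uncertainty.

50.7 ± 13.3 g

Absolute uncertainties add in quadrature for a linear combination:
  (δm_1)² = 100;  (δm_2)² = 78.0
δm = √(178) = 13.3 g
m = 50.7 g.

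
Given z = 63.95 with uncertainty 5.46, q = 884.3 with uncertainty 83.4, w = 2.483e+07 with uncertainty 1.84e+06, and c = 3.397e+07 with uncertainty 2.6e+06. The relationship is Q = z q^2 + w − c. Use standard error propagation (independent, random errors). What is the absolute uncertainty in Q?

Let p = z·q^2 = 5.001e+07. δp/p = √((1·δz/z)² + (2·δq/q)²) = √(0.00729 + 0.0356) = 0.207, so δp = 1.04e+07.
Q = p + w − c: δQ = √(δp² + δw² + δc²) = √(1.07e+14 + 3.39e+12 + 6.76e+12) = 1.08e+07

1.08e+07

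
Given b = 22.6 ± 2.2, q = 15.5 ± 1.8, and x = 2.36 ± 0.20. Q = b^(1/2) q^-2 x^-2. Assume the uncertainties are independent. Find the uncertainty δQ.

Since Q is a product/quotient, work with relative uncertainties:
  (½·δb/b)² = (0.5×0.0973)² = 0.00237;  (-2·δq/q)² = (-2×0.116)² = 0.0539;  (-2·δx/x)² = (-2×0.0847)² = 0.0287
δQ/Q = √(0.0850) = 0.292
Q = 0.00355, so δQ = 0.292 × 0.00355 = 0.00104.

0.00104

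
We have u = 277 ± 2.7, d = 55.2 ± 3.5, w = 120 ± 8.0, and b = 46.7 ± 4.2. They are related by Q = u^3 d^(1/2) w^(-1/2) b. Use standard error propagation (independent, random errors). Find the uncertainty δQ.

7.08e+07

Relative error in a monomial: (δQ/Q)² = Σ (nᵢ · δxᵢ/xᵢ)².
  (3·δu/u)² = (3×0.00975)² = 0.000855;  (½·δd/d)² = (0.5×0.0634)² = 0.00101;  (−½·δw/w)² = (-0.5×0.0667)² = 0.00111;  (1·δb/b)² = (1×0.0899)² = 0.00809
δQ/Q = √(0.0111) = 0.105
Q = 6.73e+08, so δQ = 0.105 × 6.73e+08 = 7.08e+07.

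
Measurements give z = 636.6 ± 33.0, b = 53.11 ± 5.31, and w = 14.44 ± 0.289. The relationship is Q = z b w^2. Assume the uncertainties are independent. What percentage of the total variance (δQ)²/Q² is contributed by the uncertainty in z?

18.8%

(δQ/Q)² = (1·δz/z)² + (1·δb/b)² + (2·δw/w)²
  z term: (1×0.0518)² = 0.00269
  b term: (1×0.1000)² = 0.01000
  w term: (2×0.0200)² = 0.00160
Total = 0.0143. Share from z = 0.00269/0.0143 = 0.188.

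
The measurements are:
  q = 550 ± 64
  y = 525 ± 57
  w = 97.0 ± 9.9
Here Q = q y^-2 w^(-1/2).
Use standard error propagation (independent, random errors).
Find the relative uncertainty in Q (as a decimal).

Products/powers → add relative errors in quadrature, weighted by exponent:
  (1·δq/q)² = (1×0.116)² = 0.0135;  (-2·δy/y)² = (-2×0.109)² = 0.0472;  (−½·δw/w)² = (-0.5×0.102)² = 0.00260
δQ/Q = √(0.0633) = 0.252

0.252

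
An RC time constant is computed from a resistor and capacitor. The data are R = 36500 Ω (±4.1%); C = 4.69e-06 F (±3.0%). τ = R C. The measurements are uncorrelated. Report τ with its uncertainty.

0.171 ± 0.00870 s

Since τ is a product/quotient, work with relative uncertainties:
  (1·δR/R)² = (1×0.0410)² = 0.00168;  (1·δC/C)² = (1×0.0300)² = 0.000900
δτ/τ = √(0.00258) = 0.0508
τ = 0.171 s, so δτ = 0.0508 × 0.171 = 0.00870 s.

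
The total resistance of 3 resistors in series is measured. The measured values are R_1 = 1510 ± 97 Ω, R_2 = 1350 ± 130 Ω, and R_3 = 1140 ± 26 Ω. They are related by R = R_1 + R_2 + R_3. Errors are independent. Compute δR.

164 Ω

R is a linear combination, so absolute uncertainties add in quadrature:
  (δR_1)² = 9410;  (δR_2)² = 16900;  (δR_3)² = 676
δR = √(27000) = 164 Ω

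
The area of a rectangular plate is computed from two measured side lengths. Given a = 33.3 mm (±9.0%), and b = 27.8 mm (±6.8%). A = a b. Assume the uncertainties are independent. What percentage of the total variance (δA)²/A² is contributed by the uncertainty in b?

36.3%

(δA/A)² = (1·δa/a)² + (1·δb/b)²
  a term: (1×0.0900)² = 0.00810
  b term: (1×0.0680)² = 0.00462
Total = 0.0127. Share from b = 0.00462/0.0127 = 0.363.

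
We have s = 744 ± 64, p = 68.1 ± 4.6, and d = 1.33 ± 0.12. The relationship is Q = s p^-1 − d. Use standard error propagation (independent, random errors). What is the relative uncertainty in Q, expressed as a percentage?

12.5%

Let w = s·p^-1 = 10.9. δw/w = √((1·δs/s)² + (-1·δp/p)²) = √(0.00740 + 0.00456) = 0.109, so δw = 1.19.
Q = w − d: δQ = √(δw² + δd²) = √(1.43 + 0.0144) = 1.20
Q = 9.60, so δQ/Q = 1.20/9.60 = 0.125.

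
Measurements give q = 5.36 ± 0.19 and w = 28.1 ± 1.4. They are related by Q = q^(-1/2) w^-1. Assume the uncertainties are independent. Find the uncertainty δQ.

0.000813

For a monomial Q ∝ q^(-1/2), w^-1, fractional errors add in quadrature:
  (−½·δq/q)² = (-0.5×0.0354)² = 0.000314;  (-1·δw/w)² = (-1×0.0498)² = 0.00248
δQ/Q = √(0.00280) = 0.0529
Q = 0.0154, so δQ = 0.0529 × 0.0154 = 0.000813.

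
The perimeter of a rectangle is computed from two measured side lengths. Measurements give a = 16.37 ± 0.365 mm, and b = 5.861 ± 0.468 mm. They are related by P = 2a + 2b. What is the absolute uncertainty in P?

1.19 mm

For a sum/difference, combine absolute errors in quadrature:
  (2·δa)² = 0.533;  (2·δb)² = 0.876
δP = √(1.41) = 1.19 mm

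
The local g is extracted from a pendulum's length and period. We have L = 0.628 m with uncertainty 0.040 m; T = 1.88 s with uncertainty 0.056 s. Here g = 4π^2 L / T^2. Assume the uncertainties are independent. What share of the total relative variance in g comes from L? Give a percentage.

(δg/g)² = (1·δL/L)² + (-2·δT/T)²
  L term: (1×0.0637)² = 0.00406
  T term: (-2×0.0298)² = 0.00355
Total = 0.00761. Share from L = 0.00406/0.00761 = 0.533.

53.3%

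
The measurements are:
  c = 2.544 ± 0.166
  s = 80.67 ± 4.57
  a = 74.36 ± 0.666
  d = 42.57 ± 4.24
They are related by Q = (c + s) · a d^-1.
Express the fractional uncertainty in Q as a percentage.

Let u = c + s = 83.21. δu = √(δc² + δs²) = √(0.0276 + 20.9) = 4.57, so δu/u = 0.0550.
Q is then a monomial in u, a, d:
δQ/Q = √((δu/u)² + (1·δa/a)² + (-1·δd/d)²) = √(0.00302 + 8.02e-05 + 0.00992) = 0.114

11.4%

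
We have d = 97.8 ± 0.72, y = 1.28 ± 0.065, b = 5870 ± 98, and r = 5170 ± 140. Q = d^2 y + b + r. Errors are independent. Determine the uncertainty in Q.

669

Let p = d^2·y = 12200. δp/p = √((2·δd/d)² + (1·δy/y)²) = √(0.000217 + 0.00258) = 0.0529, so δp = 647.
Q = p + b + r: δQ = √(δp² + δb² + δr²) = √(4.19e+05 + 9600 + 19600) = 669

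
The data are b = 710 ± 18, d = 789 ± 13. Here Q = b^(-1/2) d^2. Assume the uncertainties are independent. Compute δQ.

825

Q is a product of powers, so relative uncertainties combine in quadrature:
  (−½·δb/b)² = (-0.5×0.0254)² = 0.000161;  (2·δd/d)² = (2×0.0165)² = 0.00109
δQ/Q = √(0.00125) = 0.0353
Q = 23400, so δQ = 0.0353 × 23400 = 825.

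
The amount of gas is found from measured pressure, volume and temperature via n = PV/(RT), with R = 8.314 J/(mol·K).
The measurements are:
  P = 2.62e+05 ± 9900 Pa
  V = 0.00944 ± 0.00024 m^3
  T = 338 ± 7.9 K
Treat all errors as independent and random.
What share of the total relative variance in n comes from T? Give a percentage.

(δn/n)² = (1·δP/P)² + (1·δV/V)² + (-1·δT/T)²
  P term: (1×0.0378)² = 0.00143
  V term: (1×0.0254)² = 0.000646
  T term: (-1×0.0234)² = 0.000546
Total = 0.00262. Share from T = 0.000546/0.00262 = 0.208.

20.8%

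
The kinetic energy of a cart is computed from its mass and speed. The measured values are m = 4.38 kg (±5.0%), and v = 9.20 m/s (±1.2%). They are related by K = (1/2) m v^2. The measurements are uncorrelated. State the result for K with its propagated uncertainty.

185 ± 10.3 J

Since K is a product/quotient, work with relative uncertainties:
  (1·δm/m)² = (1×0.0500)² = 0.00250;  (2·δv/v)² = (2×0.0120)² = 0.000576
δK/K = √(0.00308) = 0.0555
K = 185 J, so δK = 0.0555 × 185 = 10.3 J.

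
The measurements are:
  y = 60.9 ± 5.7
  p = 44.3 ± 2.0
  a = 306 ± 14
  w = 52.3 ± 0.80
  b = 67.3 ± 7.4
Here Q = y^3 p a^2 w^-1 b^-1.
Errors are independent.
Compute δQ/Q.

0.319

Q is a product of powers, so relative uncertainties combine in quadrature:
  (3·δy/y)² = (3×0.0936)² = 0.0788;  (1·δp/p)² = (1×0.0451)² = 0.00204;  (2·δa/a)² = (2×0.0458)² = 0.00837;  (-1·δw/w)² = (-1×0.0153)² = 0.000234;  (-1·δb/b)² = (-1×0.110)² = 0.0121
δQ/Q = √(0.102) = 0.319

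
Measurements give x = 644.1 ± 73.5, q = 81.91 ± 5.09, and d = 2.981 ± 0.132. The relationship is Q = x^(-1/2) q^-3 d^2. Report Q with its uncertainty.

Products/powers → add relative errors in quadrature, weighted by exponent:
  (−½·δx/x)² = (-0.5×0.114)² = 0.00326;  (-3·δq/q)² = (-3×0.0621)² = 0.0348;  (2·δd/d)² = (2×0.0443)² = 0.00784
δQ/Q = √(0.0459) = 0.214
Q = 6.371e-07, so δQ = 0.214 × 6.371e-07 = 1.36e-07.

(6.371 ± 1.36) × 10^-7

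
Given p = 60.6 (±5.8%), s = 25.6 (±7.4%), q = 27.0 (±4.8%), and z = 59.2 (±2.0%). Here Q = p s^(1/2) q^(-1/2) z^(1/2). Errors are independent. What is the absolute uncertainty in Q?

Since Q is a product/quotient, work with relative uncertainties:
  (1·δp/p)² = (1×0.0580)² = 0.00336;  (½·δs/s)² = (0.5×0.0740)² = 0.00137;  (−½·δq/q)² = (-0.5×0.0480)² = 0.000576;  (½·δz/z)² = (0.5×0.0200)² = 0.000100
δQ/Q = √(0.00541) = 0.0735
Q = 454, so δQ = 0.0735 × 454 = 33.4.

33.4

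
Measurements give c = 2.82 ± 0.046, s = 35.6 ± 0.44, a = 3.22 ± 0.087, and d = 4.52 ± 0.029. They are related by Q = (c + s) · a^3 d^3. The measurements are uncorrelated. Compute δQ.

9960

Let u = c + s = 38.4. δu = √(δc² + δs²) = √(0.00212 + 0.194) = 0.442, so δu/u = 0.0115.
Q is then a monomial in u, a, d:
δQ/Q = √((δu/u)² + (3·δa/a)² + (3·δd/d)²) = √(0.000133 + 0.00657 + 0.000370) = 0.0841
Q = 1.18e+05, so δQ = 0.0841 × 1.18e+05 = 9960.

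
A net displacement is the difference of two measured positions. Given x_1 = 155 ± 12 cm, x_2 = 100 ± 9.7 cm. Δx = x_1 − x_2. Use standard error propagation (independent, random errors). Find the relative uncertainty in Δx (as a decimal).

Absolute uncertainties add in quadrature for a linear combination:
  (δx_1)² = 144;  (δx_2)² = 94.1
δΔx = √(238) = 15.4 cm
Δx = 55.0 cm, so δΔx/Δx = 15.4/55.0 = 0.281.

0.281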